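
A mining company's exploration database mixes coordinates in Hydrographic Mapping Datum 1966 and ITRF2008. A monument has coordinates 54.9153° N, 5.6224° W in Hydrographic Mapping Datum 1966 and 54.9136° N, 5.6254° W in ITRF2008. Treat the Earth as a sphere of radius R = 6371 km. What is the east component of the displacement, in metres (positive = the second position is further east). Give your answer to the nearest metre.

ΔE = -192 m

Δφ = 54.9136° − 54.9153° = -0.0017°; Δλ = -5.6254° − -5.6224° = -0.0030°.
1° along a meridian = πR/180 = 111195 m.
ΔN = Δφ × 111195 = -189.0 m; ΔE = Δλ × 111195 × cos(54.9153°) = -0.0030 × 111195 × 0.574787 = -191.7 m.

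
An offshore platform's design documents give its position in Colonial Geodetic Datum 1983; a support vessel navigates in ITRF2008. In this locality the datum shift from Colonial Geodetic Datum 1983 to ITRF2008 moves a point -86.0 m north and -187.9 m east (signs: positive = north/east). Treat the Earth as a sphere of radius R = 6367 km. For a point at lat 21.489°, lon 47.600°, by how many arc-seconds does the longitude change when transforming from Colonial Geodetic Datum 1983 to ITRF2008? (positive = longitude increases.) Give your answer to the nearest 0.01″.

Δλ = -6.54″

At latitude 21.489°, cos φ = 0.930488.
One radian of longitude at latitude φ spans R cos φ, so Δλ = ΔE / (R cos φ) = -187.9 / (6367000 × 0.930488) = -3.1716e-05 rad = -6.542″.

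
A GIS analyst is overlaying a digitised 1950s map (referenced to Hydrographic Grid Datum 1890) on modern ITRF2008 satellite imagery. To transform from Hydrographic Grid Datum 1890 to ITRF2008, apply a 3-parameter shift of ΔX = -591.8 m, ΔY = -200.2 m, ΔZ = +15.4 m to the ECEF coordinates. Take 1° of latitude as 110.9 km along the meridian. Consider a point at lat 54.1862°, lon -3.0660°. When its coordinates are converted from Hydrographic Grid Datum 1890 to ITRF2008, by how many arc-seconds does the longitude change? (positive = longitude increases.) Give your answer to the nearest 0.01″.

Δλ = -12.85″

sin φ = 0.810923, cos φ = 0.585153, sin λ = -0.053486, cos λ = 0.998569.
East component: ΔE = −sin λ·ΔX + cos λ·ΔY = −(-0.053486)(-591.8) + (0.998569)(-200.2) = -231.57 m.
1° of latitude spans 110900 m; at latitude φ, 1° of longitude spans that × cos φ = 64893.5 m, so Δλ = -231.57 / 64893.5 × 3600 = -12.846″.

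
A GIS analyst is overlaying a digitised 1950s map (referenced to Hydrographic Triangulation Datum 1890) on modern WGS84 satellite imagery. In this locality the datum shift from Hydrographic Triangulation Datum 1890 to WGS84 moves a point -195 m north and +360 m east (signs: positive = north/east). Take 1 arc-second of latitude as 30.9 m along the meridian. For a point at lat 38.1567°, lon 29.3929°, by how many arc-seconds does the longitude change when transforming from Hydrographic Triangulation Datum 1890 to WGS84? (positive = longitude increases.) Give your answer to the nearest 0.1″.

At latitude 38.1567°, cos φ = 0.786324.
1″ of longitude at this latitude = 30.90 × cos φ = 24.2974 m, so Δλ = 360.0 / 24.2974 = 14.816″.

Δλ = 14.8″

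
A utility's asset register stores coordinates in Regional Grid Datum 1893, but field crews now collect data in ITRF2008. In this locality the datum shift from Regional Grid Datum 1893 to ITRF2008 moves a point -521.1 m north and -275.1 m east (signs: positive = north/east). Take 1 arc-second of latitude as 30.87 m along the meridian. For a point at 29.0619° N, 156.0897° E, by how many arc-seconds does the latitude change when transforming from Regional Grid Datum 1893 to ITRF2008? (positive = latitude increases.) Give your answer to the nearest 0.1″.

1″ of latitude = 30.87 m, so Δφ = -521.1 / 30.87 = -16.880″.

Δφ = -16.9″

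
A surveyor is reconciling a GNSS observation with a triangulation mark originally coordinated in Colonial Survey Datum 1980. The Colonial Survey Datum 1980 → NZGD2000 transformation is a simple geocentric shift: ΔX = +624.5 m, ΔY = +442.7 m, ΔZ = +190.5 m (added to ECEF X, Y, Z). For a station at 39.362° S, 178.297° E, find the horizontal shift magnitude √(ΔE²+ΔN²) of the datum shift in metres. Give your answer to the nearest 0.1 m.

The local east axis at (φ, λ) is (−sin λ, cos λ, 0), so ΔE = −sin(178.297°)·624.5 + cos(178.297°)·442.7 = -461.06 m.
The local north axis is (−sin φ cos λ, −sin φ sin λ, cos φ), giving ΔN = -395.894 + 8.344 + 147.286 = -240.26 m.
Horizontal magnitude = √(ΔE² + ΔN²) = √((-461.06)² + (-240.26)²) = 519.91 m.

519.9 m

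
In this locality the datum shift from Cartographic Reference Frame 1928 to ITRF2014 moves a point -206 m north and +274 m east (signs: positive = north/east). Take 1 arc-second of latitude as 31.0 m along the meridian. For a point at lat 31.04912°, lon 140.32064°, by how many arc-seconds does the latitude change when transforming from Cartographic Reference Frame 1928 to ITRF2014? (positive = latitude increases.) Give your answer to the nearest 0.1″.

1″ of latitude = 31.00 m, so Δφ = -206.0 / 31.00 = -6.645″.

Δφ = -6.6″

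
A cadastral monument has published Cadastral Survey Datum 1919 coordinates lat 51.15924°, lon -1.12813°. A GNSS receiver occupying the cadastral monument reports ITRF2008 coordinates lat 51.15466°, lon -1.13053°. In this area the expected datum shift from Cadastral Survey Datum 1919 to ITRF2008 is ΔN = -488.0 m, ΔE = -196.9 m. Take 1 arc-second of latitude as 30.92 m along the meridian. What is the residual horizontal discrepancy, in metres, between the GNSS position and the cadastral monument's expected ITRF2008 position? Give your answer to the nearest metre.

Observed coordinate differences: Δφ = -0.00458°, Δλ = -0.00240°.
Converting to metres (1° lat = 111312 m, cos φ = 0.627158): observed ΔN = -509.8 m, observed ΔE = -167.5 m.
Subtracting the expected shift leaves a residual of -509.8 − (-488.0) = -21.8 m north and -167.5 − (-196.9) = 29.4 m east.
Residual distance = √((-21.8)² + 29.4²) = 36.6 m.

37 m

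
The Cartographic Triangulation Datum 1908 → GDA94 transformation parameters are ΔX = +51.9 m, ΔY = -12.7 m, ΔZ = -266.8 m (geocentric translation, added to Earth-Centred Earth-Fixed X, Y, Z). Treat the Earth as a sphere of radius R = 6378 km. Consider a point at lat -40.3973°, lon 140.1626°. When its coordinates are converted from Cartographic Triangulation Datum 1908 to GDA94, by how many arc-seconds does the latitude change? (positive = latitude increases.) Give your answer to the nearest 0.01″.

Δφ = -7.58″

sin φ = -0.648084, cos φ = 0.761569, sin λ = 0.640611, cos λ = -0.767866.
North component: ΔN = −sin φ cos λ·ΔX − sin φ sin λ·ΔY + cos φ·ΔZ = −(-0.648084)(-0.767866)(51.9) − (-0.648084)(0.640611)(-12.7) + (0.761569)(-266.8) = -234.29 m.
1° of latitude spans πR/180 = 111317 m, so Δφ = -234.29 / 111317 × 3600 = -7.577″.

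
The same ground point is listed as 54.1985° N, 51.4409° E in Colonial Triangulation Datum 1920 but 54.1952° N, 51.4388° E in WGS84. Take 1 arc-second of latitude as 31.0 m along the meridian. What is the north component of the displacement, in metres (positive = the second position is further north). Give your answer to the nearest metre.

ΔN = -368 m

Δφ = 54.1952° − 54.1985° = -0.0033°; Δλ = 51.4388° − 51.4409° = -0.0021°.
1° of latitude = 3600 × 31.00 = 111600 m.
ΔN = Δφ × 111600 = -368.3 m; ΔE = Δλ × 111600 × cos(54.1985°) = -0.0021 × 111600 × 0.584979 = -137.1 m.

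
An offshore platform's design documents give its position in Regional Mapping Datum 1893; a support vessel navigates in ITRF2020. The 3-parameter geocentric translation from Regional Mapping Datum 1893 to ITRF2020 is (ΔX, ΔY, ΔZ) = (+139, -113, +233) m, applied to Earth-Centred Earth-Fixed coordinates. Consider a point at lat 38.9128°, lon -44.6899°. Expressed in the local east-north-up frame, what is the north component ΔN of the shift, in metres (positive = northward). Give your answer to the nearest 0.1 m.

The local north axis is (−sin φ cos λ, −sin φ sin λ, cos φ), giving ΔN = -62.071 − 49.918 + 181.298 = 69.31 m.

ΔN = 69.3 m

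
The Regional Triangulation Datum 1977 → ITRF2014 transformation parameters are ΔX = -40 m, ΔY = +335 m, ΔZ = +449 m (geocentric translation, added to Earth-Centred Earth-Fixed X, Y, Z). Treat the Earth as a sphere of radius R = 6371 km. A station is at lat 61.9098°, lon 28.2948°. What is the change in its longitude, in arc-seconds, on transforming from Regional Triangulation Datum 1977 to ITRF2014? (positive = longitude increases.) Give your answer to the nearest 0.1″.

sin φ = 0.882207, cos φ = 0.470861, sin λ = 0.474008, cos λ = 0.880520.
East component: ΔE = −sin λ·ΔX + cos λ·ΔY = −(0.474008)(-40) + (0.880520)(335) = 313.93 m.
1° of latitude spans πR/180 = 111195 m; at latitude φ, 1° of longitude spans that × cos φ = 52357.4 m, so Δλ = 313.93 / 52357.4 × 3600 = 21.586″.

Δλ = 21.6″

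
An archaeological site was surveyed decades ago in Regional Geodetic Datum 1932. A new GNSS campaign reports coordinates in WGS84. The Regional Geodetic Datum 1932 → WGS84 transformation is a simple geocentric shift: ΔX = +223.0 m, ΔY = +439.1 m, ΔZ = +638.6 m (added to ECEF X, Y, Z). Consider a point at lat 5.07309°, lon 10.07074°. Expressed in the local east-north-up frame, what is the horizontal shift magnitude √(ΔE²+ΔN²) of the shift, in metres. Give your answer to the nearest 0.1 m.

The local east axis at (φ, λ) is (−sin λ, cos λ, 0), so ΔE = −sin(10.07074°)·223.0 + cos(10.07074°)·439.1 = 393.34 m.
The local north axis is (−sin φ cos λ, −sin φ sin λ, cos φ), giving ΔN = -19.415 − 6.790 + 636.098 = 609.89 m.
Horizontal magnitude = √(ΔE² + ΔN²) = √(393.34² + 609.89²) = 725.73 m.

725.7 m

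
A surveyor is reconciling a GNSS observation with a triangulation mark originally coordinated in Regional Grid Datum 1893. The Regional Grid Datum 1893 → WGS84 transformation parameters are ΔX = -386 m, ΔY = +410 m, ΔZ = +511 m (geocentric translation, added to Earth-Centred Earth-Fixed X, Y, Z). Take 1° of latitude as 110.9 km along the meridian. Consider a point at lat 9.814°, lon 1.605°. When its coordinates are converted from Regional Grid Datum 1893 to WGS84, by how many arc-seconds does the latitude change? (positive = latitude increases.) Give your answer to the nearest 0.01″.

Δφ = 18.42″

sin φ = 0.170450, cos φ = 0.985366, sin λ = 0.028009, cos λ = 0.999608.
North component: ΔN = −sin φ cos λ·ΔX − sin φ sin λ·ΔY + cos φ·ΔZ = −(0.170450)(0.999608)(-386) − (0.170450)(0.028009)(410) + (0.985366)(511) = 567.33 m.
1° of latitude spans 110900 m, so Δφ = 567.33 / 110900 × 3600 = 18.417″.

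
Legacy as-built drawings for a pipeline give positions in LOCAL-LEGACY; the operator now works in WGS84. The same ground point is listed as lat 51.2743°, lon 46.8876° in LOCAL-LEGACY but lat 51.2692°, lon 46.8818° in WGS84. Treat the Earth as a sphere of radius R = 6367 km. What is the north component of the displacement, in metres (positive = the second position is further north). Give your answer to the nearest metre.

ΔN = -567 m

Δφ = 51.2692° − 51.2743° = -0.0051°; Δλ = 46.8818° − 46.8876° = -0.0058°.
1° along a meridian = πR/180 = 111125 m.
ΔN = Δφ × 111125 = -566.7 m; ΔE = Δλ × 111125 × cos(51.2743°) = -0.0058 × 111125 × 0.625593 = -403.2 m.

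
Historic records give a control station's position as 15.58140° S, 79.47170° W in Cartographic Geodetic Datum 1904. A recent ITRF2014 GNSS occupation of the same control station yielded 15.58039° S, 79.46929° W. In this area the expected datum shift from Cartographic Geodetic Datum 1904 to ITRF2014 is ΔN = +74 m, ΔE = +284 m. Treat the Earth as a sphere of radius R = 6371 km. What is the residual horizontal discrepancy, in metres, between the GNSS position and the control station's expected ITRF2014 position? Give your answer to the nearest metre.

Observed coordinate differences: Δφ = +0.00101°, Δλ = +0.00241°.
Converting to metres (1° lat = 111195 m, cos φ = 0.963250): observed ΔN = 112.3 m, observed ΔE = 258.1 m.
Subtracting the expected shift leaves a residual of 112.3 − (74) = 38.3 m north and 258.1 − (284) = -25.9 m east.
Residual distance = √(38.3² + (-25.9)²) = 46.2 m.

46 m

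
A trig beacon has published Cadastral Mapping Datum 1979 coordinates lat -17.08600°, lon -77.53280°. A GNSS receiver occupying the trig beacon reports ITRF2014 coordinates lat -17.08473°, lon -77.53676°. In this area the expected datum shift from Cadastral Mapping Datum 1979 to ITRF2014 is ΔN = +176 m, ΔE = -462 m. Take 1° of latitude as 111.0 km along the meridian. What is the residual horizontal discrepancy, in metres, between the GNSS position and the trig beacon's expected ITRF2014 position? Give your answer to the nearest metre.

55 m

Observed coordinate differences: Δφ = +0.00127°, Δλ = -0.00396°.
Converting to metres (1° lat = 111000 m, cos φ = 0.955865): observed ΔN = 141.0 m, observed ΔE = -420.2 m.
Subtracting the expected shift leaves a residual of 141.0 − (176) = -35.0 m north and -420.2 − (-462) = 41.8 m east.
Residual distance = √((-35.0)² + 41.8²) = 54.6 m.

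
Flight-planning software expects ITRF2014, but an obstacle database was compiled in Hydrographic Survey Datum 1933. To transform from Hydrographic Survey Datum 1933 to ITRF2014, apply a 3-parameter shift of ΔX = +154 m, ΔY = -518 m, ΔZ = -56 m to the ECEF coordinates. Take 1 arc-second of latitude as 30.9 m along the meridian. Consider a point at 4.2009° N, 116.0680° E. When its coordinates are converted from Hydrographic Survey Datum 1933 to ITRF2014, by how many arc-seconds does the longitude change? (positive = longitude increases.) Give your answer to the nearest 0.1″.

Δλ = 2.9″

sin φ = 0.073254, cos φ = 0.997313, sin λ = 0.898273, cos λ = -0.439438.
East component: ΔE = −sin λ·ΔX + cos λ·ΔY = −(0.898273)(154) + (-0.439438)(-518) = 89.29 m.
1° of latitude spans 3600 × 30.90 = 111240 m; at latitude φ, 1° of longitude spans that × cos φ = 110941.1 m, so Δλ = 89.29 / 110941.1 × 3600 = 2.898″.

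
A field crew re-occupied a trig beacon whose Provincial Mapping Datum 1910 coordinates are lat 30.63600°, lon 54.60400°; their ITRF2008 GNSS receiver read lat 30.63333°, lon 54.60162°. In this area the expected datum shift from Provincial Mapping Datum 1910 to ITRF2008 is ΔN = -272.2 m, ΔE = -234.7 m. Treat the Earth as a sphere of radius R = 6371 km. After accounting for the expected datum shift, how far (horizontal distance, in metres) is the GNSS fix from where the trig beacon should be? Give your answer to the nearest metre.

Observed coordinate differences: Δφ = -0.00267°, Δλ = -0.00238°.
Converting to metres (1° lat = 111195 m, cos φ = 0.860422): observed ΔN = -296.9 m, observed ΔE = -227.7 m.
Subtracting the expected shift leaves a residual of -296.9 − (-272.2) = -24.7 m north and -227.7 − (-234.7) = 7.0 m east.
Residual distance = √((-24.7)² + 7.0²) = 25.7 m.

26 m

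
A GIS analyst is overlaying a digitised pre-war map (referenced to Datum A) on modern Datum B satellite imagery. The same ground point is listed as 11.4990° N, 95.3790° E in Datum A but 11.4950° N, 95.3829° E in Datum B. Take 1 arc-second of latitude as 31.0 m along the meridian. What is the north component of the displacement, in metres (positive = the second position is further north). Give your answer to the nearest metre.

ΔN = -446 m

Δφ = 11.4950° − 11.4990° = -0.0040°; Δλ = 95.3829° − 95.3790° = +0.0039°.
1° of latitude = 3600 × 31.00 = 111600 m.
ΔN = Δφ × 111600 = -446.4 m; ΔE = Δλ × 111600 × cos(11.4990°) = +0.0039 × 111600 × 0.979928 = 426.5 m.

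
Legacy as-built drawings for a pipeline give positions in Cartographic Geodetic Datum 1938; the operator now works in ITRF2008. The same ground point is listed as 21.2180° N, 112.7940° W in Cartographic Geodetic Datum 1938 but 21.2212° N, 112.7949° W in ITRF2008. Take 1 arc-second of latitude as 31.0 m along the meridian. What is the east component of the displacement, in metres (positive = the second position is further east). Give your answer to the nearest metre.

Δφ = 21.2212° − 21.2180° = +0.0032°; Δλ = -112.7949° − -112.7940° = -0.0009°.
1° of latitude = 3600 × 31.00 = 111600 m.
ΔN = Δφ × 111600 = 357.1 m; ΔE = Δλ × 111600 × cos(21.2180°) = -0.0009 × 111600 × 0.932210 = -93.6 m.

ΔE = -94 m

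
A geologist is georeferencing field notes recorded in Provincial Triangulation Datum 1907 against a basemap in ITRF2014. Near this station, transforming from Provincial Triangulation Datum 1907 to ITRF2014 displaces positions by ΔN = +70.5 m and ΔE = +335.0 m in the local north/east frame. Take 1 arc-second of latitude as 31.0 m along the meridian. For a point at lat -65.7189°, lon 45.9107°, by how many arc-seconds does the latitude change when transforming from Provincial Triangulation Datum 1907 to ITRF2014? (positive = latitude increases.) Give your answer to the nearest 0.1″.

1″ of latitude = 31.00 m, so Δφ = 70.5 / 31.00 = 2.274″.

Δφ = 2.3″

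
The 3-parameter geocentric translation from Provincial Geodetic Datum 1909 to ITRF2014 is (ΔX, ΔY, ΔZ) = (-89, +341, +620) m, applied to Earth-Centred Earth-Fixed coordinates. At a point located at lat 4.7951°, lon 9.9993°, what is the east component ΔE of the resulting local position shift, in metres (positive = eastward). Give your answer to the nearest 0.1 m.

The local east axis at (φ, λ) is (−sin λ, cos λ, 0), so ΔE = −sin(9.9993°)·(-89) + cos(9.9993°)·341 = 351.27 m.

ΔE = 351.3 m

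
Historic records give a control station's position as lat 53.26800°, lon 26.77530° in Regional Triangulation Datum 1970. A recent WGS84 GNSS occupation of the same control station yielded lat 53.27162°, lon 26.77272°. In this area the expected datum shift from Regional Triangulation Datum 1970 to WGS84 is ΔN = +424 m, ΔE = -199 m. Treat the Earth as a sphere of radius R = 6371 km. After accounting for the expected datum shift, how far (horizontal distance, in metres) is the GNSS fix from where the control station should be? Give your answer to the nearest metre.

35 m

Observed coordinate differences: Δφ = +0.00362°, Δλ = -0.00258°.
Converting to metres (1° lat = 111195 m, cos φ = 0.598073): observed ΔN = 402.5 m, observed ΔE = -171.6 m.
Subtracting the expected shift leaves a residual of 402.5 − (424) = -21.5 m north and -171.6 − (-199) = 27.4 m east.
Residual distance = √((-21.5)² + 27.4²) = 34.8 m.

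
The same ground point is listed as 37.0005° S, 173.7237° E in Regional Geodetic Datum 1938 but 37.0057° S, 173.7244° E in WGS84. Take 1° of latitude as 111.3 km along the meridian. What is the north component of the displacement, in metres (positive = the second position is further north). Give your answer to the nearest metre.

ΔN = -579 m

Δφ = -37.0057° − -37.0005° = -0.0052°; Δλ = 173.7244° − 173.7237° = +0.0007°.
ΔN = Δφ × 111300 = -578.8 m; ΔE = Δλ × 111300 × cos(-37.0005°) = +0.0007 × 111300 × 0.798630 = 62.2 m.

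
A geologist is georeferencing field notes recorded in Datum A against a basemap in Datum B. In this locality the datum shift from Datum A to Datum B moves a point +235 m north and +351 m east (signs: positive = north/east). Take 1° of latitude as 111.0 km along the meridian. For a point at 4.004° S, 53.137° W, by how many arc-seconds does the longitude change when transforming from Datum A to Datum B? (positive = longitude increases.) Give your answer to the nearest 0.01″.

Δλ = 11.41″

At latitude -4.004°, cos φ = 0.997559.
1° of longitude at this latitude = 111.0 × cos φ = 110.73 km, so Δλ = 351.0 / 110729.1 = 0.0031699° = 11.412″.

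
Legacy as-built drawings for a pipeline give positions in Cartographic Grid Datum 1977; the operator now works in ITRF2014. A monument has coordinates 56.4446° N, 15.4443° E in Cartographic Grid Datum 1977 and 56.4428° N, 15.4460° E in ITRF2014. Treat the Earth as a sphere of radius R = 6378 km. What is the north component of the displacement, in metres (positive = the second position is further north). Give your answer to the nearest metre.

ΔN = -200 m

Δφ = 56.4428° − 56.4446° = -0.0018°; Δλ = 15.4460° − 15.4443° = +0.0017°.
1° along a meridian = πR/180 = 111317 m.
ΔN = Δφ × 111317 = -200.4 m; ΔE = Δλ × 111317 × cos(56.4446°) = +0.0017 × 111317 × 0.552743 = 104.6 m.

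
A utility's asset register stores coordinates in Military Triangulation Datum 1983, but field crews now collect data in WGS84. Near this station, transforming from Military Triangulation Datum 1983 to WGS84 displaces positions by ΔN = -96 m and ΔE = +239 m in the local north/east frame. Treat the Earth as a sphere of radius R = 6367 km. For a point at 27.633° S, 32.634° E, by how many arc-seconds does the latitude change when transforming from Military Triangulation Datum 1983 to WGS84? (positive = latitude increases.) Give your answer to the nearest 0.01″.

Δφ = -3.11″

On a sphere of radius R, 1 rad of latitude = R, so Δφ = ΔN / R = -96.0 / 6367000 = -1.5078e-05 rad = -3.110″.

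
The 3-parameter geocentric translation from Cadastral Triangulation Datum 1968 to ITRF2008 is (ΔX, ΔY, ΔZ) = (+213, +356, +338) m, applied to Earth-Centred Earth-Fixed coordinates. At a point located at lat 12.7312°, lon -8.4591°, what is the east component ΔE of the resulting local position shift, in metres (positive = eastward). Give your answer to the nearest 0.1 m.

At φ = 12.7312°, λ = -8.4591°: sin φ = 0.220377, cos φ = 0.975415, sin λ = -0.147103, cos λ = 0.989121.
ΔE = −sin λ·ΔX + cos λ·ΔY = −(-0.147103)·(213) + (0.989121)·(356) = 383.46 m.

ΔE = 383.5 m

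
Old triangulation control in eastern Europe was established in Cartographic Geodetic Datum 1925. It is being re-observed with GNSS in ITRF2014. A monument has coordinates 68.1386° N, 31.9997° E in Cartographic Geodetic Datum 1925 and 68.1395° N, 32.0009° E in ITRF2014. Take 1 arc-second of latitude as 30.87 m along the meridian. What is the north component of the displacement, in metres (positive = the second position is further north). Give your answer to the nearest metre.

ΔN = 100 m

Δφ = 68.1395° − 68.1386° = +0.0009°; Δλ = 32.0009° − 31.9997° = +0.0012°.
1° of latitude = 3600 × 30.87 = 111132 m.
ΔN = Δφ × 111132 = 100.0 m; ΔE = Δλ × 111132 × cos(68.1386°) = +0.0012 × 111132 × 0.372363 = 49.7 m.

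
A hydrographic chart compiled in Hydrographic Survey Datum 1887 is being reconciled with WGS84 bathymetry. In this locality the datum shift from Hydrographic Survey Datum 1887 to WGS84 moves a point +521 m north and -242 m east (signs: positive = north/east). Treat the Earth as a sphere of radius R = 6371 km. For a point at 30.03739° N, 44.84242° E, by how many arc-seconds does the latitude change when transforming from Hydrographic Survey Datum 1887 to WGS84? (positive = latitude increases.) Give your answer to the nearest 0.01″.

On a sphere of radius R, 1 rad of latitude = R, so Δφ = ΔN / R = 521.0 / 6371000 = 8.1777e-05 rad = 16.868″.

Δφ = 16.87″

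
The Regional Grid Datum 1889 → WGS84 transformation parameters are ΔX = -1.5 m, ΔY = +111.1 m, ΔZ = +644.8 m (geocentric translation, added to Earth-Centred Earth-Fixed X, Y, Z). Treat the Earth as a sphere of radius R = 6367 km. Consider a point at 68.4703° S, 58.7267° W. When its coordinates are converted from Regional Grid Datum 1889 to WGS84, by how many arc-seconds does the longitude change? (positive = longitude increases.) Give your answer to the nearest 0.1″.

Δλ = 5.0″

sin φ = -0.930227, cos φ = 0.366983, sin λ = -0.854701, cos λ = 0.519121.
East component: ΔE = −sin λ·ΔX + cos λ·ΔY = −(-0.854701)(-1.5) + (0.519121)(111.1) = 56.39 m.
1° of latitude spans πR/180 = 111125 m; at latitude φ, 1° of longitude spans that × cos φ = 40781.1 m, so Δλ = 56.39 / 40781.1 × 3600 = 4.978″.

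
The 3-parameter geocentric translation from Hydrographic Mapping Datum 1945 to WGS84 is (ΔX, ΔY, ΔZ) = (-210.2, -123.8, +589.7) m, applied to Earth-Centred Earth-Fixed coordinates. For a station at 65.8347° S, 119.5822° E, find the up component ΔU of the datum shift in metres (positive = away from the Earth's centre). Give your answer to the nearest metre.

ΔU = -540 m

The local up (radial) axis is (cos φ cos λ, cos φ sin λ, sin φ), giving ΔU = 42.480 − 44.074 − 538.024 = -539.62 m.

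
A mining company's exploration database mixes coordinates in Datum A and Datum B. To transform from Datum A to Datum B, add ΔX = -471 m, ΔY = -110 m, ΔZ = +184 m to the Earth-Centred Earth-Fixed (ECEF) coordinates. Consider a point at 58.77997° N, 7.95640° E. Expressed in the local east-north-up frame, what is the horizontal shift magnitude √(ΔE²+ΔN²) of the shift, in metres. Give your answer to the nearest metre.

The local east axis at (φ, λ) is (−sin λ, cos λ, 0), so ΔE = −sin(7.95640°)·(-471) + cos(7.95640°)·(-110) = -43.75 m.
The local north axis is (−sin φ cos λ, −sin φ sin λ, cos φ), giving ΔN = 398.914 + 13.021 + 95.372 = 507.31 m.
Horizontal magnitude = √(ΔE² + ΔN²) = √((-43.75)² + 507.31²) = 509.19 m.

509 m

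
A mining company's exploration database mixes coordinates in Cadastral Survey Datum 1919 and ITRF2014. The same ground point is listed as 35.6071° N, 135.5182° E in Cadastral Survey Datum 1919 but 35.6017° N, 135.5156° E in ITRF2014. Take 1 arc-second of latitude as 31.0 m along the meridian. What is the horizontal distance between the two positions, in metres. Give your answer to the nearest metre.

Δφ = 35.6017° − 35.6071° = -0.0054°; Δλ = 135.5156° − 135.5182° = -0.0026°.
1° of latitude = 3600 × 31.00 = 111600 m.
ΔN = Δφ × 111600 = -602.6 m; ΔE = Δλ × 111600 × cos(35.6071°) = -0.0026 × 111600 × 0.813029 = -235.9 m.
Distance = √(ΔE² + ΔN²) = √((-235.9)² + (-602.6)²) = 647.2 m.

647 m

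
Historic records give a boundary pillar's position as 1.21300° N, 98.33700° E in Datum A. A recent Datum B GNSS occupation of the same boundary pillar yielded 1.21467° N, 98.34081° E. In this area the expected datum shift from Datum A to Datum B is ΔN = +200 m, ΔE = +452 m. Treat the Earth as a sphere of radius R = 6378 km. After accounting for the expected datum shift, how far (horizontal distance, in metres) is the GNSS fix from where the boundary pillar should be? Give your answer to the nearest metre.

Observed coordinate differences: Δφ = +0.00167°, Δλ = +0.00381°.
Converting to metres (1° lat = 111317 m, cos φ = 0.999776): observed ΔN = 185.9 m, observed ΔE = 424.0 m.
Subtracting the expected shift leaves a residual of 185.9 − (200) = -14.1 m north and 424.0 − (452) = -28.0 m east.
Residual distance = √((-14.1)² + (-28.0)²) = 31.3 m.

31 m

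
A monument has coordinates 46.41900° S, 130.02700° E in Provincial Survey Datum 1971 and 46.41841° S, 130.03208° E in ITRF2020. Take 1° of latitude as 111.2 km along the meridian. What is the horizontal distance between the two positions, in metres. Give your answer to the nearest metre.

Δφ = -46.41841° − -46.41900° = +0.00059°; Δλ = 130.03208° − 130.02700° = +0.00508°.
ΔN = Δφ × 111200 = 65.6 m; ΔE = Δλ × 111200 × cos(-46.41900°) = +0.00508 × 111200 × 0.689379 = 389.4 m.
Distance = √(ΔE² + ΔN²) = √(389.4² + 65.6²) = 394.9 m.

395 m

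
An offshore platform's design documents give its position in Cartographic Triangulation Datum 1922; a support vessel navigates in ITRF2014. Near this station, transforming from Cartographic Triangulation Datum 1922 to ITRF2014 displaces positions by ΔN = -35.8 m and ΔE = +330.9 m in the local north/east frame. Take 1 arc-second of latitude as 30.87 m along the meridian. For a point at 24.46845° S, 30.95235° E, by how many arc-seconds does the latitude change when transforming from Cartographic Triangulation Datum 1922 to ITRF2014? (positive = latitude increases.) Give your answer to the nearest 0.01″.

1″ of latitude = 30.87 m, so Δφ = -35.8 / 30.87 = -1.160″.

Δφ = -1.16″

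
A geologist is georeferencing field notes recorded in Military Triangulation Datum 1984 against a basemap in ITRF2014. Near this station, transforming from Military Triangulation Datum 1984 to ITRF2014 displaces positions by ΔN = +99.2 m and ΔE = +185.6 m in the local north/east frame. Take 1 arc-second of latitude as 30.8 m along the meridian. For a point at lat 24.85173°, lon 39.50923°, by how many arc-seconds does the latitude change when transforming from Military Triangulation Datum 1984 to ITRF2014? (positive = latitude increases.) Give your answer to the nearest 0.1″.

Δφ = 3.2″

1″ of latitude = 30.80 m, so Δφ = 99.2 / 30.80 = 3.221″.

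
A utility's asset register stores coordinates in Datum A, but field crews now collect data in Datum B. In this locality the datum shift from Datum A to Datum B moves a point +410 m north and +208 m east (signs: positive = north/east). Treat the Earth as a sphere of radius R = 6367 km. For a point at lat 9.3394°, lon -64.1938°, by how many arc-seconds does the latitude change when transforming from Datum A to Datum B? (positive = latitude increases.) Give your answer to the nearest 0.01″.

Δφ = 13.28″

On a sphere of radius R, 1 rad of latitude = R, so Δφ = ΔN / R = 410.0 / 6367000 = 6.4395e-05 rad = 13.282″.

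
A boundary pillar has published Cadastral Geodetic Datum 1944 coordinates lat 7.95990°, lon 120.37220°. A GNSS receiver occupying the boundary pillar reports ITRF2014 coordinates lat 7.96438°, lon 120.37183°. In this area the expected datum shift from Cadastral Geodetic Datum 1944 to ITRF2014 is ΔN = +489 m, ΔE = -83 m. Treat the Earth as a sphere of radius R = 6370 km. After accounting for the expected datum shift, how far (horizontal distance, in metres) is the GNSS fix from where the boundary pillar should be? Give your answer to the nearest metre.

Observed coordinate differences: Δφ = +0.00448°, Δλ = -0.00037°.
Converting to metres (1° lat = 111177 m, cos φ = 0.990365): observed ΔN = 498.1 m, observed ΔE = -40.7 m.
Subtracting the expected shift leaves a residual of 498.1 − (489) = 9.1 m north and -40.7 − (-83) = 42.3 m east.
Residual distance = √(9.1² + 42.3²) = 43.2 m.

43 m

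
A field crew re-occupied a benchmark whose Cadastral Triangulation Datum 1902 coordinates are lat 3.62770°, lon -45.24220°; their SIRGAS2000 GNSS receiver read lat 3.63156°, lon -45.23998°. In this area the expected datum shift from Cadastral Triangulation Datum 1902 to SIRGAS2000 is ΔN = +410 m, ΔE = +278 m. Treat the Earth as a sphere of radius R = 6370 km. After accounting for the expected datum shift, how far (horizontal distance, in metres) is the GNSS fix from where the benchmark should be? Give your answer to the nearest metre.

37 m

Observed coordinate differences: Δφ = +0.00386°, Δλ = +0.00222°.
Converting to metres (1° lat = 111177 m, cos φ = 0.997996): observed ΔN = 429.1 m, observed ΔE = 246.3 m.
Subtracting the expected shift leaves a residual of 429.1 − (410) = 19.1 m north and 246.3 − (278) = -31.7 m east.
Residual distance = √(19.1² + (-31.7)²) = 37.0 m.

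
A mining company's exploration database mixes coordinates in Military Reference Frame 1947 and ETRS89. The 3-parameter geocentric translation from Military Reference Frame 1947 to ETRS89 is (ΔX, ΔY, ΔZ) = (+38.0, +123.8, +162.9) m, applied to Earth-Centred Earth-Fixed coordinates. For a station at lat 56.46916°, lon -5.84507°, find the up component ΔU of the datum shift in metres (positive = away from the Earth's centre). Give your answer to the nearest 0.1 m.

The local up (radial) axis is (cos φ cos λ, cos φ sin λ, sin φ), giving ΔU = 20.882 − 6.964 + 135.792 = 149.71 m.

ΔU = 149.7 m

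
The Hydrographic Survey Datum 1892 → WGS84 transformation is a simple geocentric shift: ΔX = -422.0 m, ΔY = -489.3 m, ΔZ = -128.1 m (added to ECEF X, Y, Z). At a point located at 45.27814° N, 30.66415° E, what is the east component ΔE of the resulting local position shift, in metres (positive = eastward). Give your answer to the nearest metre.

ΔE = -206 m

The local east axis at (φ, λ) is (−sin λ, cos λ, 0), so ΔE = −sin(30.66415°)·(-422.0) + cos(30.66415°)·(-489.3) = -205.66 m.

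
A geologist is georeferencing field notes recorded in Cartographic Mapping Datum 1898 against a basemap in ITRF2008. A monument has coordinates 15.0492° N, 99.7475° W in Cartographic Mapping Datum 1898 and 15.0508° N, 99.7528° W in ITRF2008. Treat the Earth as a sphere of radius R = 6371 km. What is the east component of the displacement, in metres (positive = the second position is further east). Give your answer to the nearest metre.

Δφ = 15.0508° − 15.0492° = +0.0016°; Δλ = -99.7528° − -99.7475° = -0.0053°.
1° along a meridian = πR/180 = 111195 m.
ΔN = Δφ × 111195 = 177.9 m; ΔE = Δλ × 111195 × cos(15.0492°) = -0.0053 × 111195 × 0.965703 = -569.1 m.

ΔE = -569 m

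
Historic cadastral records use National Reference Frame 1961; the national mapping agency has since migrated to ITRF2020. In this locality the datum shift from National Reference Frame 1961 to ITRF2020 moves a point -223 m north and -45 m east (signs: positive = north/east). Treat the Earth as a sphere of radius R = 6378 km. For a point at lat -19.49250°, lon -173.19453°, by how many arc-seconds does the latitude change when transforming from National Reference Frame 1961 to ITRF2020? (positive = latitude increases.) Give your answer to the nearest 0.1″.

On a sphere of radius R, 1 rad of latitude = R, so Δφ = ΔN / R = -223.0 / 6378000 = -3.4964e-05 rad = -7.212″.

Δφ = -7.2″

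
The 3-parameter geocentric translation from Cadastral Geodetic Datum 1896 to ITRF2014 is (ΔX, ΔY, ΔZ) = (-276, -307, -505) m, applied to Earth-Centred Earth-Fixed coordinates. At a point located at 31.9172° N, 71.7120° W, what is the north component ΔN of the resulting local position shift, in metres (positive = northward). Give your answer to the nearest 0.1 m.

ΔN = -537.0 m

The local north axis is (−sin φ cos λ, −sin φ sin λ, cos φ), giving ΔN = 45.789 − 154.111 − 428.651 = -536.97 m.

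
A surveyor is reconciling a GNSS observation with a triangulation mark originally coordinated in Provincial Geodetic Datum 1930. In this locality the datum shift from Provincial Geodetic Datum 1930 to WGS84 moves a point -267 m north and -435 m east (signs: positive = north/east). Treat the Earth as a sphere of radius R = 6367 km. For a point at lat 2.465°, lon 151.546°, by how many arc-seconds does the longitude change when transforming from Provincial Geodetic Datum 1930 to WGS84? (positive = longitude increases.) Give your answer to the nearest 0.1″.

Δλ = -14.1″

At latitude 2.465°, cos φ = 0.999075.
One radian of longitude at latitude φ spans R cos φ, so Δλ = ΔE / (R cos φ) = -435.0 / (6367000 × 0.999075) = -6.8384e-05 rad = -14.105″.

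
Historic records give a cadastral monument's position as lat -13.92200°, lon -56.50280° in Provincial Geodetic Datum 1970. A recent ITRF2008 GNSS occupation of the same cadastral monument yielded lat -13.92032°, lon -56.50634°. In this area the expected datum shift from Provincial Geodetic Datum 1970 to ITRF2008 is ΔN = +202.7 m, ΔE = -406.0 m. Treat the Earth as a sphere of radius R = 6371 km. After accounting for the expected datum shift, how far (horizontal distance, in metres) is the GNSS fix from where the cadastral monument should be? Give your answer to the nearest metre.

Observed coordinate differences: Δφ = +0.00168°, Δλ = -0.00354°.
Converting to metres (1° lat = 111195 m, cos φ = 0.970624): observed ΔN = 186.8 m, observed ΔE = -382.1 m.
Subtracting the expected shift leaves a residual of 186.8 − (202.7) = -15.9 m north and -382.1 − (-406.0) = 23.9 m east.
Residual distance = √((-15.9)² + 23.9²) = 28.7 m.

29 m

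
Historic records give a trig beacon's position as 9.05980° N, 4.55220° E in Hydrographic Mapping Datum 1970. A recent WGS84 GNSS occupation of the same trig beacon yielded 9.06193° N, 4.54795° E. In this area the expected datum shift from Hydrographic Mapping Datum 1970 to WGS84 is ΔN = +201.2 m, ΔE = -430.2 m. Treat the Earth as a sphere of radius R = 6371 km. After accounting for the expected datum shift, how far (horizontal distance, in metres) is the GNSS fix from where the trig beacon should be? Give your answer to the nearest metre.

Observed coordinate differences: Δφ = +0.00213°, Δλ = -0.00425°.
Converting to metres (1° lat = 111195 m, cos φ = 0.987525): observed ΔN = 236.8 m, observed ΔE = -466.7 m.
Subtracting the expected shift leaves a residual of 236.8 − (201.2) = 35.6 m north and -466.7 − (-430.2) = -36.5 m east.
Residual distance = √(35.6² + (-36.5)²) = 51.0 m.

51 m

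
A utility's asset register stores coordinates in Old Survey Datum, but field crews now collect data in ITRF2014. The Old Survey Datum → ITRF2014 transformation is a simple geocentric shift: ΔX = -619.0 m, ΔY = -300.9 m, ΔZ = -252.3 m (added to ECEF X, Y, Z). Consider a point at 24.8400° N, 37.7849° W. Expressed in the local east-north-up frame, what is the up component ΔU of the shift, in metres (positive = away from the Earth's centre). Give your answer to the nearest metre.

ΔU = -383 m

At φ = 24.8400°, λ = -37.7849°: sin φ = 0.420086, cos φ = 0.907484, sin λ = -0.612699, cos λ = 0.790317.
ΔU = cos φ cos λ·ΔX + cos φ sin λ·ΔY + sin φ·ΔZ = (0.907484)(0.790317)(-619.0) + (0.907484)(-0.612699)(-300.9) + (0.420086)(-252.3) = -382.63 m.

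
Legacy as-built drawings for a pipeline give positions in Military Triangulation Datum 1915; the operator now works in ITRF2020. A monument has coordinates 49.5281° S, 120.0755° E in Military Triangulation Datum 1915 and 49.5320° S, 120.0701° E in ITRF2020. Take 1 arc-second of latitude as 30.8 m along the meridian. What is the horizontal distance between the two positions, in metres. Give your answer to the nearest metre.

Δφ = -49.5320° − -49.5281° = -0.0039°; Δλ = 120.0701° − 120.0755° = -0.0054°.
1° of latitude = 3600 × 30.80 = 110880 m.
ΔN = Δφ × 110880 = -432.4 m; ΔE = Δλ × 110880 × cos(-49.5281°) = -0.0054 × 110880 × 0.649075 = -388.6 m.
Distance = √(ΔE² + ΔN²) = √((-388.6)² + (-432.4)²) = 581.4 m.

581 m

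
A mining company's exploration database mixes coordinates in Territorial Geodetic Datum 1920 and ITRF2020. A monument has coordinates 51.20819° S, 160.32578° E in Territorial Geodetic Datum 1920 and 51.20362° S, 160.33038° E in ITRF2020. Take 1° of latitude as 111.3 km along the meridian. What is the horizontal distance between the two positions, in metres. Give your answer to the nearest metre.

Δφ = -51.20362° − -51.20819° = +0.00457°; Δλ = 160.33038° − 160.32578° = +0.00460°.
ΔN = Δφ × 111300 = 508.6 m; ΔE = Δλ × 111300 × cos(-51.20819°) = +0.00460 × 111300 × 0.626492 = 320.8 m.
Distance = √(ΔE² + ΔN²) = √(320.8² + 508.6²) = 601.3 m.

601 m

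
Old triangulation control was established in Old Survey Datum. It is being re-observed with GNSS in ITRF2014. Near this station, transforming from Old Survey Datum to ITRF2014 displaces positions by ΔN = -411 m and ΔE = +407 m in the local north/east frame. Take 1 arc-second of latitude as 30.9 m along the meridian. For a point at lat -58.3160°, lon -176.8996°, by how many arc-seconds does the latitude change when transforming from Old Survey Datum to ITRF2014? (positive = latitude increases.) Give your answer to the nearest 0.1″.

1″ of latitude = 30.90 m, so Δφ = -411.0 / 30.90 = -13.301″.

Δφ = -13.3″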